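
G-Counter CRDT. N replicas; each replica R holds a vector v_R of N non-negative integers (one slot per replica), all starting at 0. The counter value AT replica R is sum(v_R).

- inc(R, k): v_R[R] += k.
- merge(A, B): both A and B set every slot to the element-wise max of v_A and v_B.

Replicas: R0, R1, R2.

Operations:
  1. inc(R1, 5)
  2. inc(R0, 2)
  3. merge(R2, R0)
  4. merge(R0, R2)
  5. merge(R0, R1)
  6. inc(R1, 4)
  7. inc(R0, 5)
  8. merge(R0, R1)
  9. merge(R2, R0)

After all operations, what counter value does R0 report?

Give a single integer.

Answer: 16

Derivation:
Op 1: inc R1 by 5 -> R1=(0,5,0) value=5
Op 2: inc R0 by 2 -> R0=(2,0,0) value=2
Op 3: merge R2<->R0 -> R2=(2,0,0) R0=(2,0,0)
Op 4: merge R0<->R2 -> R0=(2,0,0) R2=(2,0,0)
Op 5: merge R0<->R1 -> R0=(2,5,0) R1=(2,5,0)
Op 6: inc R1 by 4 -> R1=(2,9,0) value=11
Op 7: inc R0 by 5 -> R0=(7,5,0) value=12
Op 8: merge R0<->R1 -> R0=(7,9,0) R1=(7,9,0)
Op 9: merge R2<->R0 -> R2=(7,9,0) R0=(7,9,0)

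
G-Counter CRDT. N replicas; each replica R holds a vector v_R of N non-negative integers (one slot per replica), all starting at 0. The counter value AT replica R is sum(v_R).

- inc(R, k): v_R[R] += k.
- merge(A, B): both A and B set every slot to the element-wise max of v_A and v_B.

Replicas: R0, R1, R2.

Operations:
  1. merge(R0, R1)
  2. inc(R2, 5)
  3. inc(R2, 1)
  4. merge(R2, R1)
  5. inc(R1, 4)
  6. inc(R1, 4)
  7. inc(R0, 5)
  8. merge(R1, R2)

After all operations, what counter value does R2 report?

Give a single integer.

Answer: 14

Derivation:
Op 1: merge R0<->R1 -> R0=(0,0,0) R1=(0,0,0)
Op 2: inc R2 by 5 -> R2=(0,0,5) value=5
Op 3: inc R2 by 1 -> R2=(0,0,6) value=6
Op 4: merge R2<->R1 -> R2=(0,0,6) R1=(0,0,6)
Op 5: inc R1 by 4 -> R1=(0,4,6) value=10
Op 6: inc R1 by 4 -> R1=(0,8,6) value=14
Op 7: inc R0 by 5 -> R0=(5,0,0) value=5
Op 8: merge R1<->R2 -> R1=(0,8,6) R2=(0,8,6)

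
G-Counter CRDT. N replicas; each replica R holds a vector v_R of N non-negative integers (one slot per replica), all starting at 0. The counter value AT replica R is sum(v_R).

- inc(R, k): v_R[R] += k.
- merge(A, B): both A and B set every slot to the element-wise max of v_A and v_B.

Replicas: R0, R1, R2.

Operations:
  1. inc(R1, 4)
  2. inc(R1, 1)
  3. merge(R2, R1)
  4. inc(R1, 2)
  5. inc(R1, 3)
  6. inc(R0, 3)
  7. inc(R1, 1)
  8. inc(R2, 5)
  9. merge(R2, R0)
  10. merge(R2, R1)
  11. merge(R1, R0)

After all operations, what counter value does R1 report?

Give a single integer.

Op 1: inc R1 by 4 -> R1=(0,4,0) value=4
Op 2: inc R1 by 1 -> R1=(0,5,0) value=5
Op 3: merge R2<->R1 -> R2=(0,5,0) R1=(0,5,0)
Op 4: inc R1 by 2 -> R1=(0,7,0) value=7
Op 5: inc R1 by 3 -> R1=(0,10,0) value=10
Op 6: inc R0 by 3 -> R0=(3,0,0) value=3
Op 7: inc R1 by 1 -> R1=(0,11,0) value=11
Op 8: inc R2 by 5 -> R2=(0,5,5) value=10
Op 9: merge R2<->R0 -> R2=(3,5,5) R0=(3,5,5)
Op 10: merge R2<->R1 -> R2=(3,11,5) R1=(3,11,5)
Op 11: merge R1<->R0 -> R1=(3,11,5) R0=(3,11,5)

Answer: 19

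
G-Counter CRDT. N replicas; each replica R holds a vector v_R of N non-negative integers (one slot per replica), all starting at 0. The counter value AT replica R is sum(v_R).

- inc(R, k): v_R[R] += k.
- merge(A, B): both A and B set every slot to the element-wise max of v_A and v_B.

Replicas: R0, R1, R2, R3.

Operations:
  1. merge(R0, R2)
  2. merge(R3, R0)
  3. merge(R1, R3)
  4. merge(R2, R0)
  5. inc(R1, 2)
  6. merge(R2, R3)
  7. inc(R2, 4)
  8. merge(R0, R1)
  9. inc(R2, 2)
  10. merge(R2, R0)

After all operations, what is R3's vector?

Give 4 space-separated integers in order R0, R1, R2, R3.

Answer: 0 0 0 0

Derivation:
Op 1: merge R0<->R2 -> R0=(0,0,0,0) R2=(0,0,0,0)
Op 2: merge R3<->R0 -> R3=(0,0,0,0) R0=(0,0,0,0)
Op 3: merge R1<->R3 -> R1=(0,0,0,0) R3=(0,0,0,0)
Op 4: merge R2<->R0 -> R2=(0,0,0,0) R0=(0,0,0,0)
Op 5: inc R1 by 2 -> R1=(0,2,0,0) value=2
Op 6: merge R2<->R3 -> R2=(0,0,0,0) R3=(0,0,0,0)
Op 7: inc R2 by 4 -> R2=(0,0,4,0) value=4
Op 8: merge R0<->R1 -> R0=(0,2,0,0) R1=(0,2,0,0)
Op 9: inc R2 by 2 -> R2=(0,0,6,0) value=6
Op 10: merge R2<->R0 -> R2=(0,2,6,0) R0=(0,2,6,0)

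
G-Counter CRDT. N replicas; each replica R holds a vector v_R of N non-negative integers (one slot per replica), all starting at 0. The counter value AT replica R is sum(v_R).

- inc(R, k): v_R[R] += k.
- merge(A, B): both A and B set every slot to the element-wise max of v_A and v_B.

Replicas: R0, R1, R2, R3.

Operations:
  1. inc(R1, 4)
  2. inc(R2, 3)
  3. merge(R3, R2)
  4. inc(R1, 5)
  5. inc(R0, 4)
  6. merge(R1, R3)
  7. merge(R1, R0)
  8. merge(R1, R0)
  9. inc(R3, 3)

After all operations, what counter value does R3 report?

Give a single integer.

Answer: 15

Derivation:
Op 1: inc R1 by 4 -> R1=(0,4,0,0) value=4
Op 2: inc R2 by 3 -> R2=(0,0,3,0) value=3
Op 3: merge R3<->R2 -> R3=(0,0,3,0) R2=(0,0,3,0)
Op 4: inc R1 by 5 -> R1=(0,9,0,0) value=9
Op 5: inc R0 by 4 -> R0=(4,0,0,0) value=4
Op 6: merge R1<->R3 -> R1=(0,9,3,0) R3=(0,9,3,0)
Op 7: merge R1<->R0 -> R1=(4,9,3,0) R0=(4,9,3,0)
Op 8: merge R1<->R0 -> R1=(4,9,3,0) R0=(4,9,3,0)
Op 9: inc R3 by 3 -> R3=(0,9,3,3) value=15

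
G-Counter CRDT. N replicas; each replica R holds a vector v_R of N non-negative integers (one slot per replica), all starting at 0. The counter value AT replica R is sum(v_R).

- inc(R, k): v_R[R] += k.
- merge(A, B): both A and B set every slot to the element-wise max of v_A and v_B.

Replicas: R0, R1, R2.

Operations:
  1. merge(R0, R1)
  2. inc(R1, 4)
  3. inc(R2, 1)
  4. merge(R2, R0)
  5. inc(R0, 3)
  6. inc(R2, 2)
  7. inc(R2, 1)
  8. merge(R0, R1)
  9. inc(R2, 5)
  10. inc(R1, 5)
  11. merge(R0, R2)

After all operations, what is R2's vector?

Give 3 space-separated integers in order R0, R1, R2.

Op 1: merge R0<->R1 -> R0=(0,0,0) R1=(0,0,0)
Op 2: inc R1 by 4 -> R1=(0,4,0) value=4
Op 3: inc R2 by 1 -> R2=(0,0,1) value=1
Op 4: merge R2<->R0 -> R2=(0,0,1) R0=(0,0,1)
Op 5: inc R0 by 3 -> R0=(3,0,1) value=4
Op 6: inc R2 by 2 -> R2=(0,0,3) value=3
Op 7: inc R2 by 1 -> R2=(0,0,4) value=4
Op 8: merge R0<->R1 -> R0=(3,4,1) R1=(3,4,1)
Op 9: inc R2 by 5 -> R2=(0,0,9) value=9
Op 10: inc R1 by 5 -> R1=(3,9,1) value=13
Op 11: merge R0<->R2 -> R0=(3,4,9) R2=(3,4,9)

Answer: 3 4 9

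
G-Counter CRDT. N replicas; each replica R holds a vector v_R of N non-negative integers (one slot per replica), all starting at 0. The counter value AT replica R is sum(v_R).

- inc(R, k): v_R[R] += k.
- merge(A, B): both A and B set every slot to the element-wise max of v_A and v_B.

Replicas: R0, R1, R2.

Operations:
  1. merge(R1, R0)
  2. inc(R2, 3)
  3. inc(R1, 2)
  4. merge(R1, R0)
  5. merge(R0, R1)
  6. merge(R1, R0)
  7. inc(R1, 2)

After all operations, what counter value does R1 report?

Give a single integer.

Op 1: merge R1<->R0 -> R1=(0,0,0) R0=(0,0,0)
Op 2: inc R2 by 3 -> R2=(0,0,3) value=3
Op 3: inc R1 by 2 -> R1=(0,2,0) value=2
Op 4: merge R1<->R0 -> R1=(0,2,0) R0=(0,2,0)
Op 5: merge R0<->R1 -> R0=(0,2,0) R1=(0,2,0)
Op 6: merge R1<->R0 -> R1=(0,2,0) R0=(0,2,0)
Op 7: inc R1 by 2 -> R1=(0,4,0) value=4

Answer: 4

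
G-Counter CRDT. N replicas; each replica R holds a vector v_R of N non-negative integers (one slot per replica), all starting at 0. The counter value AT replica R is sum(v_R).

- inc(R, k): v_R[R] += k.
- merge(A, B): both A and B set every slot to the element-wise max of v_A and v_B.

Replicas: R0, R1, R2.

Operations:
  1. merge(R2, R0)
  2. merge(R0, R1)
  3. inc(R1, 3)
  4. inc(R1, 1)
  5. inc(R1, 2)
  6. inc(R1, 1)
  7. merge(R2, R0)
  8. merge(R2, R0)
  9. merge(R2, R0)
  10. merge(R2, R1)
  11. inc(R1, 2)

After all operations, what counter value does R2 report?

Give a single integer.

Op 1: merge R2<->R0 -> R2=(0,0,0) R0=(0,0,0)
Op 2: merge R0<->R1 -> R0=(0,0,0) R1=(0,0,0)
Op 3: inc R1 by 3 -> R1=(0,3,0) value=3
Op 4: inc R1 by 1 -> R1=(0,4,0) value=4
Op 5: inc R1 by 2 -> R1=(0,6,0) value=6
Op 6: inc R1 by 1 -> R1=(0,7,0) value=7
Op 7: merge R2<->R0 -> R2=(0,0,0) R0=(0,0,0)
Op 8: merge R2<->R0 -> R2=(0,0,0) R0=(0,0,0)
Op 9: merge R2<->R0 -> R2=(0,0,0) R0=(0,0,0)
Op 10: merge R2<->R1 -> R2=(0,7,0) R1=(0,7,0)
Op 11: inc R1 by 2 -> R1=(0,9,0) value=9

Answer: 7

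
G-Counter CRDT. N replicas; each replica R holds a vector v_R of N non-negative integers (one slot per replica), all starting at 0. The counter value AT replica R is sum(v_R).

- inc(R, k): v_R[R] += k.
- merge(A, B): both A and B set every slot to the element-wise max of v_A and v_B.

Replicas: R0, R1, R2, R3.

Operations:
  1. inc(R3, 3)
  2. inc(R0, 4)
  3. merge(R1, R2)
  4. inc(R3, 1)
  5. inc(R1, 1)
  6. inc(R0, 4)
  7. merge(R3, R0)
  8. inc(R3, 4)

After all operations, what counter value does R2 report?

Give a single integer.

Op 1: inc R3 by 3 -> R3=(0,0,0,3) value=3
Op 2: inc R0 by 4 -> R0=(4,0,0,0) value=4
Op 3: merge R1<->R2 -> R1=(0,0,0,0) R2=(0,0,0,0)
Op 4: inc R3 by 1 -> R3=(0,0,0,4) value=4
Op 5: inc R1 by 1 -> R1=(0,1,0,0) value=1
Op 6: inc R0 by 4 -> R0=(8,0,0,0) value=8
Op 7: merge R3<->R0 -> R3=(8,0,0,4) R0=(8,0,0,4)
Op 8: inc R3 by 4 -> R3=(8,0,0,8) value=16

Answer: 0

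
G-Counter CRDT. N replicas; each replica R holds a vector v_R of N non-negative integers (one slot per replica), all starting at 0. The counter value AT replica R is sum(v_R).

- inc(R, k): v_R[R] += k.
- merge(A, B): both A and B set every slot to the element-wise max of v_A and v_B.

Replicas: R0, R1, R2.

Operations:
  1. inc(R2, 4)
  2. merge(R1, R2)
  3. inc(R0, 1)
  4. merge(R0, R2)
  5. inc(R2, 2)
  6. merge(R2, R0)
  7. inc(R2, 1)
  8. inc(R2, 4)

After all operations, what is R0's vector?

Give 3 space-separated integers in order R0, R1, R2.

Op 1: inc R2 by 4 -> R2=(0,0,4) value=4
Op 2: merge R1<->R2 -> R1=(0,0,4) R2=(0,0,4)
Op 3: inc R0 by 1 -> R0=(1,0,0) value=1
Op 4: merge R0<->R2 -> R0=(1,0,4) R2=(1,0,4)
Op 5: inc R2 by 2 -> R2=(1,0,6) value=7
Op 6: merge R2<->R0 -> R2=(1,0,6) R0=(1,0,6)
Op 7: inc R2 by 1 -> R2=(1,0,7) value=8
Op 8: inc R2 by 4 -> R2=(1,0,11) value=12

Answer: 1 0 6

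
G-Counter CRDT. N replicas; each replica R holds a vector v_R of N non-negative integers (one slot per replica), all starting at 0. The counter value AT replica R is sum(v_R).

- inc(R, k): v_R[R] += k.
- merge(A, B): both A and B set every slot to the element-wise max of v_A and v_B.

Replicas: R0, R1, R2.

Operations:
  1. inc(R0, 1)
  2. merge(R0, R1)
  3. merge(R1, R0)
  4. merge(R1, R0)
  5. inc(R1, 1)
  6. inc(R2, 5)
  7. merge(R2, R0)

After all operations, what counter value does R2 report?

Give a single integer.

Op 1: inc R0 by 1 -> R0=(1,0,0) value=1
Op 2: merge R0<->R1 -> R0=(1,0,0) R1=(1,0,0)
Op 3: merge R1<->R0 -> R1=(1,0,0) R0=(1,0,0)
Op 4: merge R1<->R0 -> R1=(1,0,0) R0=(1,0,0)
Op 5: inc R1 by 1 -> R1=(1,1,0) value=2
Op 6: inc R2 by 5 -> R2=(0,0,5) value=5
Op 7: merge R2<->R0 -> R2=(1,0,5) R0=(1,0,5)

Answer: 6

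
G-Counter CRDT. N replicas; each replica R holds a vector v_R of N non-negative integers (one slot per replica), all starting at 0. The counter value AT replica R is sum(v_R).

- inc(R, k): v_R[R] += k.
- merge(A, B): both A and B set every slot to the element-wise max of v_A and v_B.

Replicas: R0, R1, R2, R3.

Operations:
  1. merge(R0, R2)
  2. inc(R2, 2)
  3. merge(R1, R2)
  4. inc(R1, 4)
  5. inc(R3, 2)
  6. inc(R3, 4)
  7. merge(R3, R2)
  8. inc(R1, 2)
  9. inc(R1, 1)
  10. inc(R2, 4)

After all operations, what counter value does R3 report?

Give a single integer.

Op 1: merge R0<->R2 -> R0=(0,0,0,0) R2=(0,0,0,0)
Op 2: inc R2 by 2 -> R2=(0,0,2,0) value=2
Op 3: merge R1<->R2 -> R1=(0,0,2,0) R2=(0,0,2,0)
Op 4: inc R1 by 4 -> R1=(0,4,2,0) value=6
Op 5: inc R3 by 2 -> R3=(0,0,0,2) value=2
Op 6: inc R3 by 4 -> R3=(0,0,0,6) value=6
Op 7: merge R3<->R2 -> R3=(0,0,2,6) R2=(0,0,2,6)
Op 8: inc R1 by 2 -> R1=(0,6,2,0) value=8
Op 9: inc R1 by 1 -> R1=(0,7,2,0) value=9
Op 10: inc R2 by 4 -> R2=(0,0,6,6) value=12

Answer: 8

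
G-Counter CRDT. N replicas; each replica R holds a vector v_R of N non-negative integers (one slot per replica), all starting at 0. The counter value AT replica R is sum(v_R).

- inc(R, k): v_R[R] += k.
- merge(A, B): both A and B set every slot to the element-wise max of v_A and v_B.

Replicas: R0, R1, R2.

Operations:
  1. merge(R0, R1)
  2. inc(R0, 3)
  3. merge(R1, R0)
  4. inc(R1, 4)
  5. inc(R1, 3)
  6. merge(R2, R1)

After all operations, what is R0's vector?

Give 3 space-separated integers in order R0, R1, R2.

Op 1: merge R0<->R1 -> R0=(0,0,0) R1=(0,0,0)
Op 2: inc R0 by 3 -> R0=(3,0,0) value=3
Op 3: merge R1<->R0 -> R1=(3,0,0) R0=(3,0,0)
Op 4: inc R1 by 4 -> R1=(3,4,0) value=7
Op 5: inc R1 by 3 -> R1=(3,7,0) value=10
Op 6: merge R2<->R1 -> R2=(3,7,0) R1=(3,7,0)

Answer: 3 0 0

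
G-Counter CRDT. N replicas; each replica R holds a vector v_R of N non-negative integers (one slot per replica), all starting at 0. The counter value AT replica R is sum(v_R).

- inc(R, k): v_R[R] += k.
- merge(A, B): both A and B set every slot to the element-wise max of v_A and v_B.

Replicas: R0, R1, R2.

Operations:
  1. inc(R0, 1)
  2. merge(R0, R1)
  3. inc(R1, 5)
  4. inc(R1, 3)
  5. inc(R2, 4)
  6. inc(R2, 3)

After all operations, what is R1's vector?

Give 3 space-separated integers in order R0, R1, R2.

Answer: 1 8 0

Derivation:
Op 1: inc R0 by 1 -> R0=(1,0,0) value=1
Op 2: merge R0<->R1 -> R0=(1,0,0) R1=(1,0,0)
Op 3: inc R1 by 5 -> R1=(1,5,0) value=6
Op 4: inc R1 by 3 -> R1=(1,8,0) value=9
Op 5: inc R2 by 4 -> R2=(0,0,4) value=4
Op 6: inc R2 by 3 -> R2=(0,0,7) value=7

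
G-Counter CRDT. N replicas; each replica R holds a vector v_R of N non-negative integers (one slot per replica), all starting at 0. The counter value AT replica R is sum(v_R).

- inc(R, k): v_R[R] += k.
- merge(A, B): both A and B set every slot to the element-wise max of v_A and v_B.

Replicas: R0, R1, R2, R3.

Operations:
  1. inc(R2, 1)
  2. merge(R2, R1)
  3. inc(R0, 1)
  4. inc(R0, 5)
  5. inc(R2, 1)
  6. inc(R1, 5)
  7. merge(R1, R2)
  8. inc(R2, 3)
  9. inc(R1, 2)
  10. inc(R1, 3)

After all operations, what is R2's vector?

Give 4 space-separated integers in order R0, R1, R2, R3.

Answer: 0 5 5 0

Derivation:
Op 1: inc R2 by 1 -> R2=(0,0,1,0) value=1
Op 2: merge R2<->R1 -> R2=(0,0,1,0) R1=(0,0,1,0)
Op 3: inc R0 by 1 -> R0=(1,0,0,0) value=1
Op 4: inc R0 by 5 -> R0=(6,0,0,0) value=6
Op 5: inc R2 by 1 -> R2=(0,0,2,0) value=2
Op 6: inc R1 by 5 -> R1=(0,5,1,0) value=6
Op 7: merge R1<->R2 -> R1=(0,5,2,0) R2=(0,5,2,0)
Op 8: inc R2 by 3 -> R2=(0,5,5,0) value=10
Op 9: inc R1 by 2 -> R1=(0,7,2,0) value=9
Op 10: inc R1 by 3 -> R1=(0,10,2,0) value=12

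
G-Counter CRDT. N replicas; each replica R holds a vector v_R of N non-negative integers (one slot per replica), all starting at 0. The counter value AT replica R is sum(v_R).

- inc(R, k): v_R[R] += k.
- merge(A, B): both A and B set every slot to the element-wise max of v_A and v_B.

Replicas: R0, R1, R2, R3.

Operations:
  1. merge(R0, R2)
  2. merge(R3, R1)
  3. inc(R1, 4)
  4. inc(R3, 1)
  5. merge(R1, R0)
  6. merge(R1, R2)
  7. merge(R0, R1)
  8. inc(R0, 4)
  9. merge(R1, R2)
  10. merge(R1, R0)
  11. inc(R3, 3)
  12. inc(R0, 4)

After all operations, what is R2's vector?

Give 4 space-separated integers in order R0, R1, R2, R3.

Answer: 0 4 0 0

Derivation:
Op 1: merge R0<->R2 -> R0=(0,0,0,0) R2=(0,0,0,0)
Op 2: merge R3<->R1 -> R3=(0,0,0,0) R1=(0,0,0,0)
Op 3: inc R1 by 4 -> R1=(0,4,0,0) value=4
Op 4: inc R3 by 1 -> R3=(0,0,0,1) value=1
Op 5: merge R1<->R0 -> R1=(0,4,0,0) R0=(0,4,0,0)
Op 6: merge R1<->R2 -> R1=(0,4,0,0) R2=(0,4,0,0)
Op 7: merge R0<->R1 -> R0=(0,4,0,0) R1=(0,4,0,0)
Op 8: inc R0 by 4 -> R0=(4,4,0,0) value=8
Op 9: merge R1<->R2 -> R1=(0,4,0,0) R2=(0,4,0,0)
Op 10: merge R1<->R0 -> R1=(4,4,0,0) R0=(4,4,0,0)
Op 11: inc R3 by 3 -> R3=(0,0,0,4) value=4
Op 12: inc R0 by 4 -> R0=(8,4,0,0) value=12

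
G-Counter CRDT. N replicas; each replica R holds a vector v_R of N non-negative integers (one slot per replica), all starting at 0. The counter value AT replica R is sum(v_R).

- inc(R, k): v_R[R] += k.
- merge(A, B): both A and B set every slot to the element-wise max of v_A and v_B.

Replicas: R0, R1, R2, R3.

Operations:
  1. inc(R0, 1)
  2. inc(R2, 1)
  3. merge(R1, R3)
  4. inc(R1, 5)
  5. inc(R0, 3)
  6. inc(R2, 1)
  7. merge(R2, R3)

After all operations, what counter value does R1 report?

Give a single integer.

Op 1: inc R0 by 1 -> R0=(1,0,0,0) value=1
Op 2: inc R2 by 1 -> R2=(0,0,1,0) value=1
Op 3: merge R1<->R3 -> R1=(0,0,0,0) R3=(0,0,0,0)
Op 4: inc R1 by 5 -> R1=(0,5,0,0) value=5
Op 5: inc R0 by 3 -> R0=(4,0,0,0) value=4
Op 6: inc R2 by 1 -> R2=(0,0,2,0) value=2
Op 7: merge R2<->R3 -> R2=(0,0,2,0) R3=(0,0,2,0)

Answer: 5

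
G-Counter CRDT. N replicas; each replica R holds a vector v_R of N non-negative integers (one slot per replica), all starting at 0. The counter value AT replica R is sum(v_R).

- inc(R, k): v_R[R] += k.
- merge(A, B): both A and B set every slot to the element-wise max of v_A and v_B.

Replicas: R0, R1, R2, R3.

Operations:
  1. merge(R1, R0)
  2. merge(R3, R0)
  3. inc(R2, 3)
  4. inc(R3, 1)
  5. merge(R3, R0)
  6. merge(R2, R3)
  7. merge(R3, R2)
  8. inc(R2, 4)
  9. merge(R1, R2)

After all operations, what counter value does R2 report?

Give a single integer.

Op 1: merge R1<->R0 -> R1=(0,0,0,0) R0=(0,0,0,0)
Op 2: merge R3<->R0 -> R3=(0,0,0,0) R0=(0,0,0,0)
Op 3: inc R2 by 3 -> R2=(0,0,3,0) value=3
Op 4: inc R3 by 1 -> R3=(0,0,0,1) value=1
Op 5: merge R3<->R0 -> R3=(0,0,0,1) R0=(0,0,0,1)
Op 6: merge R2<->R3 -> R2=(0,0,3,1) R3=(0,0,3,1)
Op 7: merge R3<->R2 -> R3=(0,0,3,1) R2=(0,0,3,1)
Op 8: inc R2 by 4 -> R2=(0,0,7,1) value=8
Op 9: merge R1<->R2 -> R1=(0,0,7,1) R2=(0,0,7,1)

Answer: 8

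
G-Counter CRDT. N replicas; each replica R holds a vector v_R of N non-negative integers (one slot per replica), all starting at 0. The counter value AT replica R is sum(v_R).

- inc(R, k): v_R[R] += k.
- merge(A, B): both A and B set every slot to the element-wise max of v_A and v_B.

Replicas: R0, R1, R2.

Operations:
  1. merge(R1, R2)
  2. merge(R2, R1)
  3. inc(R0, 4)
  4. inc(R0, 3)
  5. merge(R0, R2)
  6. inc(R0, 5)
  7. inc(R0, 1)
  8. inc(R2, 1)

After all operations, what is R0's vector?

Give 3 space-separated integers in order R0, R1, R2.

Op 1: merge R1<->R2 -> R1=(0,0,0) R2=(0,0,0)
Op 2: merge R2<->R1 -> R2=(0,0,0) R1=(0,0,0)
Op 3: inc R0 by 4 -> R0=(4,0,0) value=4
Op 4: inc R0 by 3 -> R0=(7,0,0) value=7
Op 5: merge R0<->R2 -> R0=(7,0,0) R2=(7,0,0)
Op 6: inc R0 by 5 -> R0=(12,0,0) value=12
Op 7: inc R0 by 1 -> R0=(13,0,0) value=13
Op 8: inc R2 by 1 -> R2=(7,0,1) value=8

Answer: 13 0 0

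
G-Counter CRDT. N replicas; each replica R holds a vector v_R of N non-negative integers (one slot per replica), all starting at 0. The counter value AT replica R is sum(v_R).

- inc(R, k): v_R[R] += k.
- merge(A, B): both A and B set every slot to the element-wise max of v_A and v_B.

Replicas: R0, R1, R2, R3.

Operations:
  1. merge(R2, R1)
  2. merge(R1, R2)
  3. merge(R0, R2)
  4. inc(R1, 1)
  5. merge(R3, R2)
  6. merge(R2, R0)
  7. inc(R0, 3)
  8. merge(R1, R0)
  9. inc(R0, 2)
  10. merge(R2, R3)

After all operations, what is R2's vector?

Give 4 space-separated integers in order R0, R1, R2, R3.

Answer: 0 0 0 0

Derivation:
Op 1: merge R2<->R1 -> R2=(0,0,0,0) R1=(0,0,0,0)
Op 2: merge R1<->R2 -> R1=(0,0,0,0) R2=(0,0,0,0)
Op 3: merge R0<->R2 -> R0=(0,0,0,0) R2=(0,0,0,0)
Op 4: inc R1 by 1 -> R1=(0,1,0,0) value=1
Op 5: merge R3<->R2 -> R3=(0,0,0,0) R2=(0,0,0,0)
Op 6: merge R2<->R0 -> R2=(0,0,0,0) R0=(0,0,0,0)
Op 7: inc R0 by 3 -> R0=(3,0,0,0) value=3
Op 8: merge R1<->R0 -> R1=(3,1,0,0) R0=(3,1,0,0)
Op 9: inc R0 by 2 -> R0=(5,1,0,0) value=6
Op 10: merge R2<->R3 -> R2=(0,0,0,0) R3=(0,0,0,0)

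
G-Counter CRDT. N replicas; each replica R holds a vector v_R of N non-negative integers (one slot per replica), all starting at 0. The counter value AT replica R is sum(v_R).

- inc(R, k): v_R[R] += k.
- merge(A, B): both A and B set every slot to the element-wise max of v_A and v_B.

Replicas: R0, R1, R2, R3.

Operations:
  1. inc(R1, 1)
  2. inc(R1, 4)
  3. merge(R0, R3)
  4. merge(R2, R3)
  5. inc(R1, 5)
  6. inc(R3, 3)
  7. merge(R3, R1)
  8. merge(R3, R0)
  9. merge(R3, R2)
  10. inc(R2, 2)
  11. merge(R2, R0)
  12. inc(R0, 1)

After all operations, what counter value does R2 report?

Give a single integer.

Op 1: inc R1 by 1 -> R1=(0,1,0,0) value=1
Op 2: inc R1 by 4 -> R1=(0,5,0,0) value=5
Op 3: merge R0<->R3 -> R0=(0,0,0,0) R3=(0,0,0,0)
Op 4: merge R2<->R3 -> R2=(0,0,0,0) R3=(0,0,0,0)
Op 5: inc R1 by 5 -> R1=(0,10,0,0) value=10
Op 6: inc R3 by 3 -> R3=(0,0,0,3) value=3
Op 7: merge R3<->R1 -> R3=(0,10,0,3) R1=(0,10,0,3)
Op 8: merge R3<->R0 -> R3=(0,10,0,3) R0=(0,10,0,3)
Op 9: merge R3<->R2 -> R3=(0,10,0,3) R2=(0,10,0,3)
Op 10: inc R2 by 2 -> R2=(0,10,2,3) value=15
Op 11: merge R2<->R0 -> R2=(0,10,2,3) R0=(0,10,2,3)
Op 12: inc R0 by 1 -> R0=(1,10,2,3) value=16

Answer: 15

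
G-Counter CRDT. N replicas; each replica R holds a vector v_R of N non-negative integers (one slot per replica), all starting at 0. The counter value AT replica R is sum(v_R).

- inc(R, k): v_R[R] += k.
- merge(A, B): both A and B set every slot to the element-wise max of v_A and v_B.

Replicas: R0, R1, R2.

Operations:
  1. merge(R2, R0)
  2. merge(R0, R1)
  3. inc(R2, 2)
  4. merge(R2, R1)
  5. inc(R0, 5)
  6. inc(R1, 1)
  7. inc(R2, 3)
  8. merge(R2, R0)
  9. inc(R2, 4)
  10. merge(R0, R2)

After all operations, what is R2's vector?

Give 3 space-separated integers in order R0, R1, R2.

Answer: 5 0 9

Derivation:
Op 1: merge R2<->R0 -> R2=(0,0,0) R0=(0,0,0)
Op 2: merge R0<->R1 -> R0=(0,0,0) R1=(0,0,0)
Op 3: inc R2 by 2 -> R2=(0,0,2) value=2
Op 4: merge R2<->R1 -> R2=(0,0,2) R1=(0,0,2)
Op 5: inc R0 by 5 -> R0=(5,0,0) value=5
Op 6: inc R1 by 1 -> R1=(0,1,2) value=3
Op 7: inc R2 by 3 -> R2=(0,0,5) value=5
Op 8: merge R2<->R0 -> R2=(5,0,5) R0=(5,0,5)
Op 9: inc R2 by 4 -> R2=(5,0,9) value=14
Op 10: merge R0<->R2 -> R0=(5,0,9) R2=(5,0,9)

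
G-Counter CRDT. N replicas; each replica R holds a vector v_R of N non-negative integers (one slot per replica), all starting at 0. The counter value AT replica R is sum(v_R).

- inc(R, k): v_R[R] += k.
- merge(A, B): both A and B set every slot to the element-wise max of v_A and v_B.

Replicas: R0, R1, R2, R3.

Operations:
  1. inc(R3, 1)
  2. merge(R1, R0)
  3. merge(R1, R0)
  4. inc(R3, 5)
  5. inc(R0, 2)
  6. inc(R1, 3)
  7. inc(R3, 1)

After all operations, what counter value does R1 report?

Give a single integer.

Answer: 3

Derivation:
Op 1: inc R3 by 1 -> R3=(0,0,0,1) value=1
Op 2: merge R1<->R0 -> R1=(0,0,0,0) R0=(0,0,0,0)
Op 3: merge R1<->R0 -> R1=(0,0,0,0) R0=(0,0,0,0)
Op 4: inc R3 by 5 -> R3=(0,0,0,6) value=6
Op 5: inc R0 by 2 -> R0=(2,0,0,0) value=2
Op 6: inc R1 by 3 -> R1=(0,3,0,0) value=3
Op 7: inc R3 by 1 -> R3=(0,0,0,7) value=7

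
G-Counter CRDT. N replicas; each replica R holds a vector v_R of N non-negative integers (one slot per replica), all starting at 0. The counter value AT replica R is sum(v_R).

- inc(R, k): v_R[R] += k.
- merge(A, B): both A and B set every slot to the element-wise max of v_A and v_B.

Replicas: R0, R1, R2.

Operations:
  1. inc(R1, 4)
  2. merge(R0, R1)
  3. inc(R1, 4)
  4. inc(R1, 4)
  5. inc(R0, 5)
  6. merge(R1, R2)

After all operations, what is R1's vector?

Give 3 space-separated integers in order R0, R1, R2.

Op 1: inc R1 by 4 -> R1=(0,4,0) value=4
Op 2: merge R0<->R1 -> R0=(0,4,0) R1=(0,4,0)
Op 3: inc R1 by 4 -> R1=(0,8,0) value=8
Op 4: inc R1 by 4 -> R1=(0,12,0) value=12
Op 5: inc R0 by 5 -> R0=(5,4,0) value=9
Op 6: merge R1<->R2 -> R1=(0,12,0) R2=(0,12,0)

Answer: 0 12 0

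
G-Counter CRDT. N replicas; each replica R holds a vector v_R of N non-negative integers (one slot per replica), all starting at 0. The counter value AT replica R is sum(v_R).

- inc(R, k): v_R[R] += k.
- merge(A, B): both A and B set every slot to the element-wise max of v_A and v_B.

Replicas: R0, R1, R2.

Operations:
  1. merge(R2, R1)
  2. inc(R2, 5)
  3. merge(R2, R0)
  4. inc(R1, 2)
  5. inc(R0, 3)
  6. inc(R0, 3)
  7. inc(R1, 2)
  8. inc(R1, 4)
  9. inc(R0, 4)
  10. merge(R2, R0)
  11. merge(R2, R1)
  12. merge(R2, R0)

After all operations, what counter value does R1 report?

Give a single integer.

Answer: 23

Derivation:
Op 1: merge R2<->R1 -> R2=(0,0,0) R1=(0,0,0)
Op 2: inc R2 by 5 -> R2=(0,0,5) value=5
Op 3: merge R2<->R0 -> R2=(0,0,5) R0=(0,0,5)
Op 4: inc R1 by 2 -> R1=(0,2,0) value=2
Op 5: inc R0 by 3 -> R0=(3,0,5) value=8
Op 6: inc R0 by 3 -> R0=(6,0,5) value=11
Op 7: inc R1 by 2 -> R1=(0,4,0) value=4
Op 8: inc R1 by 4 -> R1=(0,8,0) value=8
Op 9: inc R0 by 4 -> R0=(10,0,5) value=15
Op 10: merge R2<->R0 -> R2=(10,0,5) R0=(10,0,5)
Op 11: merge R2<->R1 -> R2=(10,8,5) R1=(10,8,5)
Op 12: merge R2<->R0 -> R2=(10,8,5) R0=(10,8,5)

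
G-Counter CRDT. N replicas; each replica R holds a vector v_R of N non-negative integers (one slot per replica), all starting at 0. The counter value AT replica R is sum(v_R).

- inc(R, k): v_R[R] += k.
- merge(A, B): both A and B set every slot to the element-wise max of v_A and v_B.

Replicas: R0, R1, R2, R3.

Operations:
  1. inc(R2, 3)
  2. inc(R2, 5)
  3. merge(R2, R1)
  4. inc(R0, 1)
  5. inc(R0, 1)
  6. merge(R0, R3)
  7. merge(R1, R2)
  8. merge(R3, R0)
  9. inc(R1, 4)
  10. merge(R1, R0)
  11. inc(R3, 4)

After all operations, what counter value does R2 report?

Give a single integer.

Op 1: inc R2 by 3 -> R2=(0,0,3,0) value=3
Op 2: inc R2 by 5 -> R2=(0,0,8,0) value=8
Op 3: merge R2<->R1 -> R2=(0,0,8,0) R1=(0,0,8,0)
Op 4: inc R0 by 1 -> R0=(1,0,0,0) value=1
Op 5: inc R0 by 1 -> R0=(2,0,0,0) value=2
Op 6: merge R0<->R3 -> R0=(2,0,0,0) R3=(2,0,0,0)
Op 7: merge R1<->R2 -> R1=(0,0,8,0) R2=(0,0,8,0)
Op 8: merge R3<->R0 -> R3=(2,0,0,0) R0=(2,0,0,0)
Op 9: inc R1 by 4 -> R1=(0,4,8,0) value=12
Op 10: merge R1<->R0 -> R1=(2,4,8,0) R0=(2,4,8,0)
Op 11: inc R3 by 4 -> R3=(2,0,0,4) value=6

Answer: 8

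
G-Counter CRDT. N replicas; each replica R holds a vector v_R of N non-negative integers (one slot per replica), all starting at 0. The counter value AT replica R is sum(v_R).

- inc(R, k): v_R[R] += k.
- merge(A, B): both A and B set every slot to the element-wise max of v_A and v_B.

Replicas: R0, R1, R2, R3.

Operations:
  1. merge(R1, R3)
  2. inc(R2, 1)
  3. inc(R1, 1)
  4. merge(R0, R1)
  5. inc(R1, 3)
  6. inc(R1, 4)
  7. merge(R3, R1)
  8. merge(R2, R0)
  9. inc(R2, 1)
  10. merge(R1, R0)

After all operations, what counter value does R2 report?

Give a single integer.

Answer: 3

Derivation:
Op 1: merge R1<->R3 -> R1=(0,0,0,0) R3=(0,0,0,0)
Op 2: inc R2 by 1 -> R2=(0,0,1,0) value=1
Op 3: inc R1 by 1 -> R1=(0,1,0,0) value=1
Op 4: merge R0<->R1 -> R0=(0,1,0,0) R1=(0,1,0,0)
Op 5: inc R1 by 3 -> R1=(0,4,0,0) value=4
Op 6: inc R1 by 4 -> R1=(0,8,0,0) value=8
Op 7: merge R3<->R1 -> R3=(0,8,0,0) R1=(0,8,0,0)
Op 8: merge R2<->R0 -> R2=(0,1,1,0) R0=(0,1,1,0)
Op 9: inc R2 by 1 -> R2=(0,1,2,0) value=3
Op 10: merge R1<->R0 -> R1=(0,8,1,0) R0=(0,8,1,0)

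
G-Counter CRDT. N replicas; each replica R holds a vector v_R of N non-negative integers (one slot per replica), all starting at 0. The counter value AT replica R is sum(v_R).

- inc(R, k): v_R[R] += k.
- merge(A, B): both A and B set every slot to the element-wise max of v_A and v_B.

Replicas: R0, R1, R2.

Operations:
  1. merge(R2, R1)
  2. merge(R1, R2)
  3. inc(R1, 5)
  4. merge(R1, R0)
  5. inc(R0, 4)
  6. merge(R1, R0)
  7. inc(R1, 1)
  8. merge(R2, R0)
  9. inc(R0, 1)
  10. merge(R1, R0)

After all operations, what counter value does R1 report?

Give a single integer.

Op 1: merge R2<->R1 -> R2=(0,0,0) R1=(0,0,0)
Op 2: merge R1<->R2 -> R1=(0,0,0) R2=(0,0,0)
Op 3: inc R1 by 5 -> R1=(0,5,0) value=5
Op 4: merge R1<->R0 -> R1=(0,5,0) R0=(0,5,0)
Op 5: inc R0 by 4 -> R0=(4,5,0) value=9
Op 6: merge R1<->R0 -> R1=(4,5,0) R0=(4,5,0)
Op 7: inc R1 by 1 -> R1=(4,6,0) value=10
Op 8: merge R2<->R0 -> R2=(4,5,0) R0=(4,5,0)
Op 9: inc R0 by 1 -> R0=(5,5,0) value=10
Op 10: merge R1<->R0 -> R1=(5,6,0) R0=(5,6,0)

Answer: 11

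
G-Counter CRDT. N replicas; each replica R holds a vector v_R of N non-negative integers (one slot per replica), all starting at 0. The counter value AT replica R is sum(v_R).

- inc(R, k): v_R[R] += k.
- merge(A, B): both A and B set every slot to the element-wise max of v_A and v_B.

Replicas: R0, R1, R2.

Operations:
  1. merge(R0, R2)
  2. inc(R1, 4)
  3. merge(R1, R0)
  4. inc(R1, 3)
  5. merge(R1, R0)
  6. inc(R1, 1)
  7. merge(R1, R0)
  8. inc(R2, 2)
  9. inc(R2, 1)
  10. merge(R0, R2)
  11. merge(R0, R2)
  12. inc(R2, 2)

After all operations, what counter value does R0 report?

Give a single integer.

Op 1: merge R0<->R2 -> R0=(0,0,0) R2=(0,0,0)
Op 2: inc R1 by 4 -> R1=(0,4,0) value=4
Op 3: merge R1<->R0 -> R1=(0,4,0) R0=(0,4,0)
Op 4: inc R1 by 3 -> R1=(0,7,0) value=7
Op 5: merge R1<->R0 -> R1=(0,7,0) R0=(0,7,0)
Op 6: inc R1 by 1 -> R1=(0,8,0) value=8
Op 7: merge R1<->R0 -> R1=(0,8,0) R0=(0,8,0)
Op 8: inc R2 by 2 -> R2=(0,0,2) value=2
Op 9: inc R2 by 1 -> R2=(0,0,3) value=3
Op 10: merge R0<->R2 -> R0=(0,8,3) R2=(0,8,3)
Op 11: merge R0<->R2 -> R0=(0,8,3) R2=(0,8,3)
Op 12: inc R2 by 2 -> R2=(0,8,5) value=13

Answer: 11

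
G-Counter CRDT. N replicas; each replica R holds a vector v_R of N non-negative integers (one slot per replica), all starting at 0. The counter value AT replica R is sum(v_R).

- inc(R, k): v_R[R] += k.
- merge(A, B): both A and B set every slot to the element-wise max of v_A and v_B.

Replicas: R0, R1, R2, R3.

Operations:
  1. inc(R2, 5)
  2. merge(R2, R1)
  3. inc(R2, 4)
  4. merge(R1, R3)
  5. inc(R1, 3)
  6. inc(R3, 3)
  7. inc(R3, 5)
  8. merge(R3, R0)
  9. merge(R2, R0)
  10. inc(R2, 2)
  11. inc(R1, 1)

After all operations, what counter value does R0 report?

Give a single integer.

Answer: 17

Derivation:
Op 1: inc R2 by 5 -> R2=(0,0,5,0) value=5
Op 2: merge R2<->R1 -> R2=(0,0,5,0) R1=(0,0,5,0)
Op 3: inc R2 by 4 -> R2=(0,0,9,0) value=9
Op 4: merge R1<->R3 -> R1=(0,0,5,0) R3=(0,0,5,0)
Op 5: inc R1 by 3 -> R1=(0,3,5,0) value=8
Op 6: inc R3 by 3 -> R3=(0,0,5,3) value=8
Op 7: inc R3 by 5 -> R3=(0,0,5,8) value=13
Op 8: merge R3<->R0 -> R3=(0,0,5,8) R0=(0,0,5,8)
Op 9: merge R2<->R0 -> R2=(0,0,9,8) R0=(0,0,9,8)
Op 10: inc R2 by 2 -> R2=(0,0,11,8) value=19
Op 11: inc R1 by 1 -> R1=(0,4,5,0) value=9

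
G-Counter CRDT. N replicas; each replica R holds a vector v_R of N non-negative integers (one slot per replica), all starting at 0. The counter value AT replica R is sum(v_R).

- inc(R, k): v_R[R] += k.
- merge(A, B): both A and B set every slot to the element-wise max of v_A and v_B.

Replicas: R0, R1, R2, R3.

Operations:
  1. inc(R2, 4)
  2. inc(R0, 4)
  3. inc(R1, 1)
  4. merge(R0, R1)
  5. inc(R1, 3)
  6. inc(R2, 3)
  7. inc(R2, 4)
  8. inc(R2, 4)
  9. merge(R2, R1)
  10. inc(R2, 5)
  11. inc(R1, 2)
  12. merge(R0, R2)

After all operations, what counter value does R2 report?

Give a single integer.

Answer: 28

Derivation:
Op 1: inc R2 by 4 -> R2=(0,0,4,0) value=4
Op 2: inc R0 by 4 -> R0=(4,0,0,0) value=4
Op 3: inc R1 by 1 -> R1=(0,1,0,0) value=1
Op 4: merge R0<->R1 -> R0=(4,1,0,0) R1=(4,1,0,0)
Op 5: inc R1 by 3 -> R1=(4,4,0,0) value=8
Op 6: inc R2 by 3 -> R2=(0,0,7,0) value=7
Op 7: inc R2 by 4 -> R2=(0,0,11,0) value=11
Op 8: inc R2 by 4 -> R2=(0,0,15,0) value=15
Op 9: merge R2<->R1 -> R2=(4,4,15,0) R1=(4,4,15,0)
Op 10: inc R2 by 5 -> R2=(4,4,20,0) value=28
Op 11: inc R1 by 2 -> R1=(4,6,15,0) value=25
Op 12: merge R0<->R2 -> R0=(4,4,20,0) R2=(4,4,20,0)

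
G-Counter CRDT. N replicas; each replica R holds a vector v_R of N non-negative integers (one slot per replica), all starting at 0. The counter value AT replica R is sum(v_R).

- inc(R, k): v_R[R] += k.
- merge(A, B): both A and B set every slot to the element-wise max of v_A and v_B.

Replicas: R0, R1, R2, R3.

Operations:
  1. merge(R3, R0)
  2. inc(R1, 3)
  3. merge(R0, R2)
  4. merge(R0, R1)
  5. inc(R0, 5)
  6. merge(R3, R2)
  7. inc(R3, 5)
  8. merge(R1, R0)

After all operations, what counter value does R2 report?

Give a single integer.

Answer: 0

Derivation:
Op 1: merge R3<->R0 -> R3=(0,0,0,0) R0=(0,0,0,0)
Op 2: inc R1 by 3 -> R1=(0,3,0,0) value=3
Op 3: merge R0<->R2 -> R0=(0,0,0,0) R2=(0,0,0,0)
Op 4: merge R0<->R1 -> R0=(0,3,0,0) R1=(0,3,0,0)
Op 5: inc R0 by 5 -> R0=(5,3,0,0) value=8
Op 6: merge R3<->R2 -> R3=(0,0,0,0) R2=(0,0,0,0)
Op 7: inc R3 by 5 -> R3=(0,0,0,5) value=5
Op 8: merge R1<->R0 -> R1=(5,3,0,0) R0=(5,3,0,0)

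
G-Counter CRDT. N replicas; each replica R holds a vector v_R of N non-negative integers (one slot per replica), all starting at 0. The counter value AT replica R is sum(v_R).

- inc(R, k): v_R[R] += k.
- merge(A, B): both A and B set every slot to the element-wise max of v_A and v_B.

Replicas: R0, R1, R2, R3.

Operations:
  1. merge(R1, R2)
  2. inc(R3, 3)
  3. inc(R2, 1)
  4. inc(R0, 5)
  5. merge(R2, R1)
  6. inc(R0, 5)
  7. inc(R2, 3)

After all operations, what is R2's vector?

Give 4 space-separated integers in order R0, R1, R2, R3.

Answer: 0 0 4 0

Derivation:
Op 1: merge R1<->R2 -> R1=(0,0,0,0) R2=(0,0,0,0)
Op 2: inc R3 by 3 -> R3=(0,0,0,3) value=3
Op 3: inc R2 by 1 -> R2=(0,0,1,0) value=1
Op 4: inc R0 by 5 -> R0=(5,0,0,0) value=5
Op 5: merge R2<->R1 -> R2=(0,0,1,0) R1=(0,0,1,0)
Op 6: inc R0 by 5 -> R0=(10,0,0,0) value=10
Op 7: inc R2 by 3 -> R2=(0,0,4,0) value=4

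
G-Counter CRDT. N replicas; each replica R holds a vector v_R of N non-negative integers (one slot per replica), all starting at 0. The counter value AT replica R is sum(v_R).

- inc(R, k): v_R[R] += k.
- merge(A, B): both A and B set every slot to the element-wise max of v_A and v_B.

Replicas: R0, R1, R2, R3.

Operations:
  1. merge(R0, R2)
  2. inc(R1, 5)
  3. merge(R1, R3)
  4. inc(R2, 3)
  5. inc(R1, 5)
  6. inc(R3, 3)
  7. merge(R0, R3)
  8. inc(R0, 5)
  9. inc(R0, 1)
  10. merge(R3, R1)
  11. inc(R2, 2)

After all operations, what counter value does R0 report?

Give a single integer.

Answer: 14

Derivation:
Op 1: merge R0<->R2 -> R0=(0,0,0,0) R2=(0,0,0,0)
Op 2: inc R1 by 5 -> R1=(0,5,0,0) value=5
Op 3: merge R1<->R3 -> R1=(0,5,0,0) R3=(0,5,0,0)
Op 4: inc R2 by 3 -> R2=(0,0,3,0) value=3
Op 5: inc R1 by 5 -> R1=(0,10,0,0) value=10
Op 6: inc R3 by 3 -> R3=(0,5,0,3) value=8
Op 7: merge R0<->R3 -> R0=(0,5,0,3) R3=(0,5,0,3)
Op 8: inc R0 by 5 -> R0=(5,5,0,3) value=13
Op 9: inc R0 by 1 -> R0=(6,5,0,3) value=14
Op 10: merge R3<->R1 -> R3=(0,10,0,3) R1=(0,10,0,3)
Op 11: inc R2 by 2 -> R2=(0,0,5,0) value=5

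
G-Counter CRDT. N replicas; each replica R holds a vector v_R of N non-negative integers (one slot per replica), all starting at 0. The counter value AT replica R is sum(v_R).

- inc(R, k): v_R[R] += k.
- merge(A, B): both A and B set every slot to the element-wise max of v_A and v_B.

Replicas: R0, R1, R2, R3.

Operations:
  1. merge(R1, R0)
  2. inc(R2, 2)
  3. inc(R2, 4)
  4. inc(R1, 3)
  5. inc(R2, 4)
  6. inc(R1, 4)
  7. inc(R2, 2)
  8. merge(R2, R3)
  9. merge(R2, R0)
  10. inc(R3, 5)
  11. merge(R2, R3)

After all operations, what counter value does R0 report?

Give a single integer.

Answer: 12

Derivation:
Op 1: merge R1<->R0 -> R1=(0,0,0,0) R0=(0,0,0,0)
Op 2: inc R2 by 2 -> R2=(0,0,2,0) value=2
Op 3: inc R2 by 4 -> R2=(0,0,6,0) value=6
Op 4: inc R1 by 3 -> R1=(0,3,0,0) value=3
Op 5: inc R2 by 4 -> R2=(0,0,10,0) value=10
Op 6: inc R1 by 4 -> R1=(0,7,0,0) value=7
Op 7: inc R2 by 2 -> R2=(0,0,12,0) value=12
Op 8: merge R2<->R3 -> R2=(0,0,12,0) R3=(0,0,12,0)
Op 9: merge R2<->R0 -> R2=(0,0,12,0) R0=(0,0,12,0)
Op 10: inc R3 by 5 -> R3=(0,0,12,5) value=17
Op 11: merge R2<->R3 -> R2=(0,0,12,5) R3=(0,0,12,5)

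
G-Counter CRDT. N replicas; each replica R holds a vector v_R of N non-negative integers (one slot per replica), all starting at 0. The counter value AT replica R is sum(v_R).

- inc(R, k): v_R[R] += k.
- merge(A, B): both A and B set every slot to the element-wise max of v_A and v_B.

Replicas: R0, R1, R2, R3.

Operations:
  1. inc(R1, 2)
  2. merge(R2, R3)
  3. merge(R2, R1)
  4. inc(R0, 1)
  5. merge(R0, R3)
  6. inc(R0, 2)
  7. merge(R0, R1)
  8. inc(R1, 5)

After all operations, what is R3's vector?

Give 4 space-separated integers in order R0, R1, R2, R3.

Op 1: inc R1 by 2 -> R1=(0,2,0,0) value=2
Op 2: merge R2<->R3 -> R2=(0,0,0,0) R3=(0,0,0,0)
Op 3: merge R2<->R1 -> R2=(0,2,0,0) R1=(0,2,0,0)
Op 4: inc R0 by 1 -> R0=(1,0,0,0) value=1
Op 5: merge R0<->R3 -> R0=(1,0,0,0) R3=(1,0,0,0)
Op 6: inc R0 by 2 -> R0=(3,0,0,0) value=3
Op 7: merge R0<->R1 -> R0=(3,2,0,0) R1=(3,2,0,0)
Op 8: inc R1 by 5 -> R1=(3,7,0,0) value=10

Answer: 1 0 0 0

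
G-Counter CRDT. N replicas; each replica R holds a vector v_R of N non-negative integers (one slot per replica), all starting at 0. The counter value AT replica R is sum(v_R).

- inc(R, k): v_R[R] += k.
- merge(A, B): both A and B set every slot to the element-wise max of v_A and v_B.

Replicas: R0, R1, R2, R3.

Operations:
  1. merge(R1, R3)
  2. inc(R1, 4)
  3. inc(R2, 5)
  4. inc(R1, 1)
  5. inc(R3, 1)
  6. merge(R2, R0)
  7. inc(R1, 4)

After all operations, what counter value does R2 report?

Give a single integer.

Op 1: merge R1<->R3 -> R1=(0,0,0,0) R3=(0,0,0,0)
Op 2: inc R1 by 4 -> R1=(0,4,0,0) value=4
Op 3: inc R2 by 5 -> R2=(0,0,5,0) value=5
Op 4: inc R1 by 1 -> R1=(0,5,0,0) value=5
Op 5: inc R3 by 1 -> R3=(0,0,0,1) value=1
Op 6: merge R2<->R0 -> R2=(0,0,5,0) R0=(0,0,5,0)
Op 7: inc R1 by 4 -> R1=(0,9,0,0) value=9

Answer: 5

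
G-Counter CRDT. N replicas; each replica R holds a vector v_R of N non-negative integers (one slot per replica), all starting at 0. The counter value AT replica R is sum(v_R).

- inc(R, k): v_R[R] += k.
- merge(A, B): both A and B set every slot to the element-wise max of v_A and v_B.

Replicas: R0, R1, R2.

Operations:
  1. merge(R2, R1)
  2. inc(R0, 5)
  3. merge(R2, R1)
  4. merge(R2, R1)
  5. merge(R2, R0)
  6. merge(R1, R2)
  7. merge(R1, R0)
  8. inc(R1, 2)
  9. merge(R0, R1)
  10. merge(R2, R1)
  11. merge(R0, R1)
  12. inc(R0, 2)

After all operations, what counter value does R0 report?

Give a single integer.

Op 1: merge R2<->R1 -> R2=(0,0,0) R1=(0,0,0)
Op 2: inc R0 by 5 -> R0=(5,0,0) value=5
Op 3: merge R2<->R1 -> R2=(0,0,0) R1=(0,0,0)
Op 4: merge R2<->R1 -> R2=(0,0,0) R1=(0,0,0)
Op 5: merge R2<->R0 -> R2=(5,0,0) R0=(5,0,0)
Op 6: merge R1<->R2 -> R1=(5,0,0) R2=(5,0,0)
Op 7: merge R1<->R0 -> R1=(5,0,0) R0=(5,0,0)
Op 8: inc R1 by 2 -> R1=(5,2,0) value=7
Op 9: merge R0<->R1 -> R0=(5,2,0) R1=(5,2,0)
Op 10: merge R2<->R1 -> R2=(5,2,0) R1=(5,2,0)
Op 11: merge R0<->R1 -> R0=(5,2,0) R1=(5,2,0)
Op 12: inc R0 by 2 -> R0=(7,2,0) value=9

Answer: 9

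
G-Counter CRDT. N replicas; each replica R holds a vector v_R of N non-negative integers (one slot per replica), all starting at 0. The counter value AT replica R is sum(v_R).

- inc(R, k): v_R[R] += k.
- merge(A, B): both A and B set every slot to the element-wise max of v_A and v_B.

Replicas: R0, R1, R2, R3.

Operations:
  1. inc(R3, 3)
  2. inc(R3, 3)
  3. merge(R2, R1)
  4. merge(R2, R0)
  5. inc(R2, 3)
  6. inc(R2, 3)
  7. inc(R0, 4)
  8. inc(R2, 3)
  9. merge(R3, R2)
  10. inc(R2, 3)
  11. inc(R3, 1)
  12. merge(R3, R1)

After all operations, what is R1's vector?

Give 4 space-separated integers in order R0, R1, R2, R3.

Op 1: inc R3 by 3 -> R3=(0,0,0,3) value=3
Op 2: inc R3 by 3 -> R3=(0,0,0,6) value=6
Op 3: merge R2<->R1 -> R2=(0,0,0,0) R1=(0,0,0,0)
Op 4: merge R2<->R0 -> R2=(0,0,0,0) R0=(0,0,0,0)
Op 5: inc R2 by 3 -> R2=(0,0,3,0) value=3
Op 6: inc R2 by 3 -> R2=(0,0,6,0) value=6
Op 7: inc R0 by 4 -> R0=(4,0,0,0) value=4
Op 8: inc R2 by 3 -> R2=(0,0,9,0) value=9
Op 9: merge R3<->R2 -> R3=(0,0,9,6) R2=(0,0,9,6)
Op 10: inc R2 by 3 -> R2=(0,0,12,6) value=18
Op 11: inc R3 by 1 -> R3=(0,0,9,7) value=16
Op 12: merge R3<->R1 -> R3=(0,0,9,7) R1=(0,0,9,7)

Answer: 0 0 9 7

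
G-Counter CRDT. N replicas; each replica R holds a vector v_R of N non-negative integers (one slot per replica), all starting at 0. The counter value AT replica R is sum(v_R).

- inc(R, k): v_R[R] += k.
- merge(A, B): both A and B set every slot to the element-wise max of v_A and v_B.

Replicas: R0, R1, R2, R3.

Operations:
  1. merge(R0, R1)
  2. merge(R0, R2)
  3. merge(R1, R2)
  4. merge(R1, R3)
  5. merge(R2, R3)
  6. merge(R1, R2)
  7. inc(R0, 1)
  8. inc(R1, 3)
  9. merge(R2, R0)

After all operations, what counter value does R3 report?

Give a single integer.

Op 1: merge R0<->R1 -> R0=(0,0,0,0) R1=(0,0,0,0)
Op 2: merge R0<->R2 -> R0=(0,0,0,0) R2=(0,0,0,0)
Op 3: merge R1<->R2 -> R1=(0,0,0,0) R2=(0,0,0,0)
Op 4: merge R1<->R3 -> R1=(0,0,0,0) R3=(0,0,0,0)
Op 5: merge R2<->R3 -> R2=(0,0,0,0) R3=(0,0,0,0)
Op 6: merge R1<->R2 -> R1=(0,0,0,0) R2=(0,0,0,0)
Op 7: inc R0 by 1 -> R0=(1,0,0,0) value=1
Op 8: inc R1 by 3 -> R1=(0,3,0,0) value=3
Op 9: merge R2<->R0 -> R2=(1,0,0,0) R0=(1,0,0,0)

Answer: 0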